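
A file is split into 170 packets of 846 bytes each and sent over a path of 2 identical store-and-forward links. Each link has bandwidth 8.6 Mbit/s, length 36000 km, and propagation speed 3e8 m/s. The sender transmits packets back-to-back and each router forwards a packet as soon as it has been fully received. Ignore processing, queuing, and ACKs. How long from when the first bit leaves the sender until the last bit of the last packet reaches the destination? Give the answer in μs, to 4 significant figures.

Per-hop transmission t_tx = L/R = 6768/8600000 = 786.977 μs.
Per-hop propagation t_prop = 36000000/300000000 = 120000 μs.
Pipeline fill: first packet needs 2·t_tx to clear all hops; remaining 169 packets each add one t_tx.
Total = (2+170-1)·t_tx + 2·t_prop = 171·786.977 + 2·120000 = 374600 μs.

374600 μs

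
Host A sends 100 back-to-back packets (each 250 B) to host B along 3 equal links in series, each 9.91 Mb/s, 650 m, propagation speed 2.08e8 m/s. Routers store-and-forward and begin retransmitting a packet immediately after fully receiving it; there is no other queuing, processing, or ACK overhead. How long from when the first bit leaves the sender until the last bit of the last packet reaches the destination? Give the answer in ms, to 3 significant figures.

Per-hop transmission t_tx = L/R = 2000/9910000 = 0.201816 ms.
Per-hop propagation t_prop = 650/208000000 = 0.003125 ms.
Pipeline fill: first packet needs 3·t_tx to clear all hops; remaining 99 packets each add one t_tx.
Total = (3+100-1)·t_tx + 3·t_prop = 102·0.201816 + 3·0.003125 = 20.6 ms.

20.6 ms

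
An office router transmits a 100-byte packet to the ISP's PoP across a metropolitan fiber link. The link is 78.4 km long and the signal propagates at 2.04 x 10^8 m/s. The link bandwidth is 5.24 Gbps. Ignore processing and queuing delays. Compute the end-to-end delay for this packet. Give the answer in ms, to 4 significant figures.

L = 100 × 8 = 800 bits.
Transmission delay = L/R = 800 / 5240000000 = 0.000152672 ms.
Propagation delay = d/s = 78400 m / 204000000 m/s = 0.384314 ms.
Total = 0.3845 ms.

0.3845 ms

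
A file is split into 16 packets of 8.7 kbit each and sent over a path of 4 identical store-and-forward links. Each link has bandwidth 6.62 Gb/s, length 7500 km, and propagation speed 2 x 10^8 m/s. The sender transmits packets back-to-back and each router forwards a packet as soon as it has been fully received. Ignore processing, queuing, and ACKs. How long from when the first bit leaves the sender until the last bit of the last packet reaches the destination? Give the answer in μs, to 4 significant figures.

150000 μs

Per-hop transmission t_tx = L/R = 8700/6620000000 = 1.3142 μs.
Per-hop propagation t_prop = 7500000/200000000 = 37500 μs.
Pipeline fill: first packet needs 4·t_tx to clear all hops; remaining 15 packets each add one t_tx.
Total = (4+16-1)·t_tx + 4·t_prop = 19·1.3142 + 4·37500 = 150000 μs.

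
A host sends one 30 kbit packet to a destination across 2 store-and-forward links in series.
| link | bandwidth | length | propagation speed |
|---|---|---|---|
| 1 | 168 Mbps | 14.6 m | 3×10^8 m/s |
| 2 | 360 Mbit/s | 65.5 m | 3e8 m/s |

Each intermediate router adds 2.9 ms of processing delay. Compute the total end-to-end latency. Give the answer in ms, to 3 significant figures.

L = 30000 bits.
Transmission delays (L/R per hop): 0.178571, 0.0833333 ms; sum = 0.261905 ms.
Propagation delays (d/s per hop): 4.86667e-05, 0.000218333 ms; sum = 0.000267 ms.
Processing at 1 router(s): 1 × 2.9 ms = 2.9 ms.
End-to-end = 3.16 ms.

3.16 ms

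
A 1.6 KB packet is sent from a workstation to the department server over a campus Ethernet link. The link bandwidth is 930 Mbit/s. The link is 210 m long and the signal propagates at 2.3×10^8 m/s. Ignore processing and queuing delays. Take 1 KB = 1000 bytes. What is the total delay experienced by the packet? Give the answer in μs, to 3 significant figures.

14.7 μs

L = 12800 bits.
Transmission delay = L/R = 12800 / 930000000 = 13.7634 μs.
Propagation delay = d/s = 210 m / 2.3e+08 m/s = 0.913043 μs.
Total = 14.7 μs.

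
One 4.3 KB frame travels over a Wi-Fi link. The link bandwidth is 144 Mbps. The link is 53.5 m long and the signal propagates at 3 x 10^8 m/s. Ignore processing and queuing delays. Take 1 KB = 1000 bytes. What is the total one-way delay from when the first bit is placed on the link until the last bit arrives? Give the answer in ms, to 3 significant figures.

0.239 ms

L = 34400 bits.
Transmission delay = L/R = 34400 / 144000000 = 0.238889 ms.
Propagation delay = d/s = 53.5 m / 300000000 m/s = 0.000178333 ms.
Total = 0.239 ms.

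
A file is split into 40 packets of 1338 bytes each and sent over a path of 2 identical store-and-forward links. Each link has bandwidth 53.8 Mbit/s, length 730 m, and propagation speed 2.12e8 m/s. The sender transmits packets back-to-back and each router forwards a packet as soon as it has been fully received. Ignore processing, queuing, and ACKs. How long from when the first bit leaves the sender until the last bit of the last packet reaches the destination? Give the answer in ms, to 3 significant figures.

8.16 ms

Per-hop transmission t_tx = L/R = 10704/53800000 = 0.198959 ms.
Per-hop propagation t_prop = 730/212000000 = 0.0034434 ms.
Pipeline fill: first packet needs 2·t_tx to clear all hops; remaining 39 packets each add one t_tx.
Total = (2+40-1)·t_tx + 2·t_prop = 41·0.198959 + 2·0.0034434 = 8.16 ms.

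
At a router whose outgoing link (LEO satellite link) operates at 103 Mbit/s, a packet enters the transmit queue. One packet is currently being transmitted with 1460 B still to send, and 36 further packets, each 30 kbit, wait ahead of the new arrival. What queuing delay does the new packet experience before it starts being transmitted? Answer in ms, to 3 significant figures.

10.6 ms

Each queued packet: L/R = 30000/103000000 = 0.291262 ms.
36 queued → 10.4854 ms.
Plus remaining 11680 bits of current packet: 0.113398 ms.
Queuing delay = 10.6 ms.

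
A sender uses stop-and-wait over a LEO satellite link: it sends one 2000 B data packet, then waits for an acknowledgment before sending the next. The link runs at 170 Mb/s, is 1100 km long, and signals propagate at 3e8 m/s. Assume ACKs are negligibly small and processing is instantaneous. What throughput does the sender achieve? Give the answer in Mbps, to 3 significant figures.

t_tx = L/R = 16000/170000000 = 9.41176e-05 s.
t_prop = 1100000/300000000 = 0.00366667 s; RTT = 0.00733333 s.
Cycle = t_tx + RTT = 0.00742745 s.
Throughput = L / cycle = 16000 / 0.00742745 = 2.15 Mbps.

2.15 Mbps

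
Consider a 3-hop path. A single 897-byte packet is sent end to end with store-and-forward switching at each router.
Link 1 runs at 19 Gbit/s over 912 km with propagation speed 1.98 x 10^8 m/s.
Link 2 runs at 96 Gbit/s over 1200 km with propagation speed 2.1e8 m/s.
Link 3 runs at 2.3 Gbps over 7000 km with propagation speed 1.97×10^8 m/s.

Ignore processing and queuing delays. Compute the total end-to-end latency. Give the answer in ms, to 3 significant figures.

L = 897 × 8 = 7176 bits.
Transmission delays (L/R per hop): 0.000377684, 7.475e-05, 0.00312 ms; sum = 0.00357243 ms.
Propagation delays (d/s per hop): 4.60606, 5.71429, 35.533 ms; sum = 45.8533 ms.
End-to-end = 45.9 ms.

45.9 ms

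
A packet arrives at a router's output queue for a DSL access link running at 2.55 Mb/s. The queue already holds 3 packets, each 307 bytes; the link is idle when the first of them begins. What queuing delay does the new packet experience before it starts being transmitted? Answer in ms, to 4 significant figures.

2.889 ms

Each queued packet: L/R = 2456/2550000 = 0.963137 ms.
3 queued → 2.88941 ms.
Queuing delay = 2.889 ms.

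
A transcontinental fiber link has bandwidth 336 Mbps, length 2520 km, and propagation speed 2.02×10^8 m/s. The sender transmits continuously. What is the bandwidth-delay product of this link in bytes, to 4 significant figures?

524000 bytes

Propagation delay = 2520000 / 202000000 = 0.0124752 s.
BDP = R × t_prop = 336000000 × 0.0124752 = 4191680 bits.
In bytes: 4191680/8 = 524000 bytes.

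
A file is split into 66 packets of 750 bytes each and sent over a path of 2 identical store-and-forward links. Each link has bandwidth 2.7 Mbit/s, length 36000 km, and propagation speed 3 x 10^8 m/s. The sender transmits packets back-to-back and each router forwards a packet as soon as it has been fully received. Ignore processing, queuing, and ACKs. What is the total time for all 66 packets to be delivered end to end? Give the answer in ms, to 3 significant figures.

389 ms

Per-hop transmission t_tx = L/R = 6000/2700000 = 2.22222 ms.
Per-hop propagation t_prop = 36000000/300000000 = 120 ms.
Pipeline fill: first packet needs 2·t_tx to clear all hops; remaining 65 packets each add one t_tx.
Total = (2+66-1)·t_tx + 2·t_prop = 67·2.22222 + 2·120 = 389 ms.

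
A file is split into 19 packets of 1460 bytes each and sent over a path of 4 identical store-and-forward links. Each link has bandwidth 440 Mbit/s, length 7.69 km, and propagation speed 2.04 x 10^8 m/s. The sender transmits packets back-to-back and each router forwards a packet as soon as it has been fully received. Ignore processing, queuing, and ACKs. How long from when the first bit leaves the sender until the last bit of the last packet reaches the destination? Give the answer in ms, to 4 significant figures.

Per-hop transmission t_tx = L/R = 11680/440000000 = 0.0265455 ms.
Per-hop propagation t_prop = 7690/204000000 = 0.0376961 ms.
Pipeline fill: first packet needs 4·t_tx to clear all hops; remaining 18 packets each add one t_tx.
Total = (4+19-1)·t_tx + 4·t_prop = 22·0.0265455 + 4·0.0376961 = 0.7348 ms.

0.7348 ms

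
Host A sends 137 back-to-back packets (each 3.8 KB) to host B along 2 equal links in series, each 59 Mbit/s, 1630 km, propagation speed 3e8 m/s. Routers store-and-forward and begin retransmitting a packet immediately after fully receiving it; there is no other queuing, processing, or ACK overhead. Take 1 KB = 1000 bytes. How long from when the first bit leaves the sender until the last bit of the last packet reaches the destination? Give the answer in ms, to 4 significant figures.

Per-hop transmission t_tx = L/R = 30400/59000000 = 0.515254 ms.
Per-hop propagation t_prop = 1630000/300000000 = 5.43333 ms.
Pipeline fill: first packet needs 2·t_tx to clear all hops; remaining 136 packets each add one t_tx.
Total = (2+137-1)·t_tx + 2·t_prop = 138·0.515254 + 2·5.43333 = 81.97 ms.

81.97 ms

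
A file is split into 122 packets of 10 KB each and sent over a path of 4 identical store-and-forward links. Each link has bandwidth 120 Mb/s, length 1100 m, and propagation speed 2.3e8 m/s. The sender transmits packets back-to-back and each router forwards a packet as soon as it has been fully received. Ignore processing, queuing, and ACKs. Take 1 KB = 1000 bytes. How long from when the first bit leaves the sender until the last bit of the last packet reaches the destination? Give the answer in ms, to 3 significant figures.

83.4 ms

Per-hop transmission t_tx = L/R = 80000/120000000 = 0.666667 ms.
Per-hop propagation t_prop = 1100/2.3e+08 = 0.00478261 ms.
Pipeline fill: first packet needs 4·t_tx to clear all hops; remaining 121 packets each add one t_tx.
Total = (4+122-1)·t_tx + 4·t_prop = 125·0.666667 + 4·0.00478261 = 83.4 ms.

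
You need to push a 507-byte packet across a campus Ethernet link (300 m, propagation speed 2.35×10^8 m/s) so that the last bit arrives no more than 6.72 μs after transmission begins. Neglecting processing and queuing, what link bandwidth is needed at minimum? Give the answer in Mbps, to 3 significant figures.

745 Mbps

L = 4056 bits.
Propagation delay = 300 / 235000000 = 1.2766 μs.
Transmission budget = 6.72 − 1.2766 = 5.4434 μs.
R ≥ L / t_tx = 4056 bits / 5.4434e-06 s = 745 Mbps.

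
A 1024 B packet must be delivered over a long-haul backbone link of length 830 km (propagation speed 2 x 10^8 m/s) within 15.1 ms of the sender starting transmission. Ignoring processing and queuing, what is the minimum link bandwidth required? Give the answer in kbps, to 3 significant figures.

748 kbps

L = 8192 bits.
Propagation delay = 830000 / 200000000 = 4.15 ms.
Transmission budget = 15.1 − 4.15 = 10.95 ms.
R ≥ L / t_tx = 8192 bits / 0.01095 s = 748 kbps.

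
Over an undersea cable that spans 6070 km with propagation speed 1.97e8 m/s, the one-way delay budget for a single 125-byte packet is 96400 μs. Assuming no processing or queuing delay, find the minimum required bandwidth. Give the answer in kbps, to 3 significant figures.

L = 1000 bits.
Propagation delay = 6070000 / 197000000 = 30812.2 μs.
Transmission budget = 96400 − 30812.2 = 65587.8 μs.
R ≥ L / t_tx = 1000 bits / 0.0655878 s = 15.2 kbps.

15.2 kbps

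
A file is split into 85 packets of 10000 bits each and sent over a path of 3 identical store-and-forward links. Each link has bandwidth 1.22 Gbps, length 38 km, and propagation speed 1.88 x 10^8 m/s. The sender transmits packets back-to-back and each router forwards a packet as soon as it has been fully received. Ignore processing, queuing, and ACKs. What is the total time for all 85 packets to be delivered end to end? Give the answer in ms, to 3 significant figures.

Per-hop transmission t_tx = L/R = 10000/1220000000 = 0.00819672 ms.
Per-hop propagation t_prop = 38000/188000000 = 0.202128 ms.
Pipeline fill: first packet needs 3·t_tx to clear all hops; remaining 84 packets each add one t_tx.
Total = (3+85-1)·t_tx + 3·t_prop = 87·0.00819672 + 3·0.202128 = 1.32 ms.

1.32 ms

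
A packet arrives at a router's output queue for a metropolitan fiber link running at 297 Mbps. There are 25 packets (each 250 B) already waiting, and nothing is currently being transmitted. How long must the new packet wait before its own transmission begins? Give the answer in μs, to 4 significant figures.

168.4 μs

Each queued packet: L/R = 2000/297000000 = 6.73401 μs.
25 queued → 168.35 μs.
Queuing delay = 168.4 μs.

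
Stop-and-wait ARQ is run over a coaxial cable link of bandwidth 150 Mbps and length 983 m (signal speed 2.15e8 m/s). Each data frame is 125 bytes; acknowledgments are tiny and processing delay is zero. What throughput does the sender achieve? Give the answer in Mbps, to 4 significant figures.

63.25 Mbps

t_tx = L/R = 1000/150000000 = 6.66667e-06 s.
t_prop = 983/215000000 = 4.57209e-06 s; RTT = 9.14419e-06 s.
Cycle = t_tx + RTT = 1.58109e-05 s.
Throughput = L / cycle = 1000 / 1.58109e-05 = 63.25 Mbps.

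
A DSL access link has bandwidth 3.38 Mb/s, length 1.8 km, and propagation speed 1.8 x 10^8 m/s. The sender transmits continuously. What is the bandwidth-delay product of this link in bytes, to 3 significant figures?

Propagation delay = 1800 / 180000000 = 1e-05 s.
BDP = R × t_prop = 3380000 × 1e-05 = 33.8 bits.
In bytes: 33.8/8 = 4.23 bytes.

4.23 bytes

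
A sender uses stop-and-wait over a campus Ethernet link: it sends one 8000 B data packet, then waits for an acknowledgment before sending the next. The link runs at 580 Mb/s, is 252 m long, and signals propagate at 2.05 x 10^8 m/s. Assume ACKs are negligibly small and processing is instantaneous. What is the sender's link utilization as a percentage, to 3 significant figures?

t_tx = L/R = 64000/580000000 = 0.000110345 s.
t_prop = 252/2.05e+08 = 1.22927e-06 s; RTT = 2.45854e-06 s.
Cycle = t_tx + RTT = 0.000112803 s.
Utilization = t_tx / cycle = 0.000110345/0.000112803 = 97.8 %.

97.8 %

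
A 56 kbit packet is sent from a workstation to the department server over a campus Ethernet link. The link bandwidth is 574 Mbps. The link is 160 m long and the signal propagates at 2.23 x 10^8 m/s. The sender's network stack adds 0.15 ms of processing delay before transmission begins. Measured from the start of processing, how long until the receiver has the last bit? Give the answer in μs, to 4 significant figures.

248.3 μs

L = 56000 bits.
Transmission delay = L/R = 56000 / 574000000 = 97.561 μs.
Propagation delay = d/s = 160 m / 223000000 m/s = 0.717489 μs.
Plus processing delay 0.15 ms = 150 μs.
Total = 248.3 μs.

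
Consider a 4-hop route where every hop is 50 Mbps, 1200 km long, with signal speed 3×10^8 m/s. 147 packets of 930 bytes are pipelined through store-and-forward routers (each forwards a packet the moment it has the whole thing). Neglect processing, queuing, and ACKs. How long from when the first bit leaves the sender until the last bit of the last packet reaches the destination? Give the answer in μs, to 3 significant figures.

Per-hop transmission t_tx = L/R = 7440/50000000 = 148.8 μs.
Per-hop propagation t_prop = 1200000/300000000 = 4000 μs.
Pipeline fill: first packet needs 4·t_tx to clear all hops; remaining 146 packets each add one t_tx.
Total = (4+147-1)·t_tx + 4·t_prop = 150·148.8 + 4·4000 = 38300 μs.

38300 μs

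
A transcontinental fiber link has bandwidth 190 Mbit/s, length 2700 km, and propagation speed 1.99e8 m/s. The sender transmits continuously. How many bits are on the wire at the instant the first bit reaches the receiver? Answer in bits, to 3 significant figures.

Propagation delay = 2700000 / 199000000 = 0.0135678 s.
BDP = R × t_prop = 190000000 × 0.0135678 = 2577890 bits.

2580000 bits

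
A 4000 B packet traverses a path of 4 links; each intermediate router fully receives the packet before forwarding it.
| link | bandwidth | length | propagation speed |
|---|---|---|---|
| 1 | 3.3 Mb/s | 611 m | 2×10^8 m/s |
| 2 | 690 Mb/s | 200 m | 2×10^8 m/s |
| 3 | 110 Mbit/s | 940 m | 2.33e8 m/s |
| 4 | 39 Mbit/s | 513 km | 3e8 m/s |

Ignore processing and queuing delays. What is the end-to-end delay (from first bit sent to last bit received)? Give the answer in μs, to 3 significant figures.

L = 4000 × 8 = 32000 bits.
Transmission delays (L/R per hop): 9696.97, 46.3768, 290.909, 820.513 μs; sum = 10854.8 μs.
Propagation delays (d/s per hop): 3.055, 1, 4.03433, 1710 μs; sum = 1718.09 μs.
End-to-end = 12600 μs.

12600 μs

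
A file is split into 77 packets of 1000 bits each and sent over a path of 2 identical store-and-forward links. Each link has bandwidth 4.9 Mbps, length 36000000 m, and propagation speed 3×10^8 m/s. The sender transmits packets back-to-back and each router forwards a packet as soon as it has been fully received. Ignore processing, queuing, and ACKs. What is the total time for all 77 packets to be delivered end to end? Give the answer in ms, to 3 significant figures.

256 ms

Per-hop transmission t_tx = L/R = 1000/4900000 = 0.204082 ms.
Per-hop propagation t_prop = 36000000/300000000 = 120 ms.
Pipeline fill: first packet needs 2·t_tx to clear all hops; remaining 76 packets each add one t_tx.
Total = (2+77-1)·t_tx + 2·t_prop = 78·0.204082 + 2·120 = 256 ms.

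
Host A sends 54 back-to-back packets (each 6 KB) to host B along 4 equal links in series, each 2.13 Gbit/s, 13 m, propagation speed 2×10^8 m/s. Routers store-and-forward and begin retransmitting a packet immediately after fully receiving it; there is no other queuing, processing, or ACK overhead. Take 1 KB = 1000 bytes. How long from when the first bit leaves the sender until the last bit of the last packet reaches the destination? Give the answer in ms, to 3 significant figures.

1.28 ms

Per-hop transmission t_tx = L/R = 48000/2130000000 = 0.0225352 ms.
Per-hop propagation t_prop = 13/200000000 = 6.5e-05 ms.
Pipeline fill: first packet needs 4·t_tx to clear all hops; remaining 53 packets each add one t_tx.
Total = (4+54-1)·t_tx + 4·t_prop = 57·0.0225352 + 4·6.5e-05 = 1.28 ms.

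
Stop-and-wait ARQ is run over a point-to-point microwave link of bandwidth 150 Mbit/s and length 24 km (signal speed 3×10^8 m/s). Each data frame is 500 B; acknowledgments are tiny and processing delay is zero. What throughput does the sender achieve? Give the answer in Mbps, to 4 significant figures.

21.43 Mbps

t_tx = L/R = 4000/150000000 = 2.66667e-05 s.
t_prop = 24000/300000000 = 8e-05 s; RTT = 0.00016 s.
Cycle = t_tx + RTT = 0.000186667 s.
Throughput = L / cycle = 4000 / 0.000186667 = 21.43 Mbps.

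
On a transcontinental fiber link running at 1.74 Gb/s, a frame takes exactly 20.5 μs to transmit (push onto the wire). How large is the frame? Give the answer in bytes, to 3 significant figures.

4460 bytes

L = R × t_tx = 1740000000 b/s × 2.05e-05 s = 35670 bits.
In bytes: 35670 / 8 = 4460 bytes.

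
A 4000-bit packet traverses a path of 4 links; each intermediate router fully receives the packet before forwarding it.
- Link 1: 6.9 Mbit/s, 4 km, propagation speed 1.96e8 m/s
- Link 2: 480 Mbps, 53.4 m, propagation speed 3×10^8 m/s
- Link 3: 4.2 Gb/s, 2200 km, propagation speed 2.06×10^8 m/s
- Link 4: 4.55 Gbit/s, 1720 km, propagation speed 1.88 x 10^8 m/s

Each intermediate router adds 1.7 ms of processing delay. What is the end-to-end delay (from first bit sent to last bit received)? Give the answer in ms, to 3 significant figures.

Transmission delays (L/R per hop): 0.57971, 0.00833333, 0.000952381, 0.000879121 ms; sum = 0.589875 ms.
Propagation delays (d/s per hop): 0.0204082, 0.000178, 10.6796, 9.14894 ms; sum = 19.8491 ms.
Processing at 3 router(s): 3 × 1.7 ms = 5.1 ms.
End-to-end = 25.5 ms.

25.5 ms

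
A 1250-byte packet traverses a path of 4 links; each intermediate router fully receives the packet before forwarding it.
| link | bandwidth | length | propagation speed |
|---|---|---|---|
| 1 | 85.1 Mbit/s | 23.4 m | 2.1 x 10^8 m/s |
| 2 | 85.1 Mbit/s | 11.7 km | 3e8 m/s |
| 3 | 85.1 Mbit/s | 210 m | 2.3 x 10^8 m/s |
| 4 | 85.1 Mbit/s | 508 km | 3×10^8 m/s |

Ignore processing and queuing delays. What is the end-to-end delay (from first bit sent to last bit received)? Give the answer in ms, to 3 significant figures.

L = 1250 × 8 = 10000 bits.
Transmission delay per hop = L/R = 10000/85100000 = 0.117509 ms; 4 hops → 0.470035 ms.
Propagation delays (d/s per hop): 0.000111429, 0.039, 0.000913043, 1.69333 ms; sum = 1.73336 ms.
End-to-end = 2.20 ms.

2.20 ms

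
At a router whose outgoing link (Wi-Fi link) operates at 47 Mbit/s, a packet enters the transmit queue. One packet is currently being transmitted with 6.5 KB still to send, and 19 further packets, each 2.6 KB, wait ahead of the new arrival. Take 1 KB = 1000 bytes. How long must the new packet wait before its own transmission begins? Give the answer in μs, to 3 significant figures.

Each queued packet: L/R = 20800/47000000 = 442.553 μs.
19 queued → 8408.51 μs.
Plus remaining 52000 bits of current packet: 1106.38 μs.
Queuing delay = 9510 μs.

9510 μs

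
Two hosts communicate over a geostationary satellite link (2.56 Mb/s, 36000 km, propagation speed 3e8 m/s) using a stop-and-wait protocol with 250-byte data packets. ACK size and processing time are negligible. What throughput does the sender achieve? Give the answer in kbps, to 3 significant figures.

8.31 kbps

t_tx = L/R = 2000/2560000 = 0.00078125 s.
t_prop = 36000000/300000000 = 0.12 s; RTT = 0.24 s.
Cycle = t_tx + RTT = 0.240781 s.
Throughput = L / cycle = 2000 / 0.240781 = 8.31 kbps.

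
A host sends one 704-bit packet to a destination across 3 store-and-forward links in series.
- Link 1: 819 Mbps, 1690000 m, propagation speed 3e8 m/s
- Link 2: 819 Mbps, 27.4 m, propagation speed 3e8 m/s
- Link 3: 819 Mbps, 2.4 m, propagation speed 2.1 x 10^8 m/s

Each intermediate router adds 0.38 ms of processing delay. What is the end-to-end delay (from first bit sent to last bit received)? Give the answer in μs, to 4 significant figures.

Transmission delay per hop = L/R = 704/819000000 = 0.859585 μs; 3 hops → 2.57875 μs.
Propagation delays (d/s per hop): 5633.33, 0.0913333, 0.0114286 μs; sum = 5633.44 μs.
Processing at 2 router(s): 2 × 0.38 ms = 760 μs.
End-to-end = 6396 μs.

6396 μs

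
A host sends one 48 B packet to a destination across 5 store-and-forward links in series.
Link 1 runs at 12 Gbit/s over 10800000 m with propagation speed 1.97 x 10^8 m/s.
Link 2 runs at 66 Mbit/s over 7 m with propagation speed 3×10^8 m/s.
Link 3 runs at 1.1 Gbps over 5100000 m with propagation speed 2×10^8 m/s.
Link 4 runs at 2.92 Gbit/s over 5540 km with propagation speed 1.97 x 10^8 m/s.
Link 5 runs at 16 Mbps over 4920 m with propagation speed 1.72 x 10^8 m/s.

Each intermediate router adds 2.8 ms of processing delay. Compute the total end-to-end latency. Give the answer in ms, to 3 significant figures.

120 ms

L = 48 × 8 = 384 bits.
Transmission delays (L/R per hop): 3.2e-05, 0.00581818, 0.000349091, 0.000131507, 0.024 ms; sum = 0.0303308 ms.
Propagation delays (d/s per hop): 54.8223, 2.33333e-05, 25.5, 28.1218, 0.0286047 ms; sum = 108.473 ms.
Processing at 4 router(s): 4 × 2.8 ms = 11.2 ms.
End-to-end = 120 ms.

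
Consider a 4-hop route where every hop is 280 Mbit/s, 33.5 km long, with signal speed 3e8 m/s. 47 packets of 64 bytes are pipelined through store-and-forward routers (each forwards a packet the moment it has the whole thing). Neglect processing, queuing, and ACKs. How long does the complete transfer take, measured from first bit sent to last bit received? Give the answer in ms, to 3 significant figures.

Per-hop transmission t_tx = L/R = 512/280000000 = 0.00182857 ms.
Per-hop propagation t_prop = 33500/300000000 = 0.111667 ms.
Pipeline fill: first packet needs 4·t_tx to clear all hops; remaining 46 packets each add one t_tx.
Total = (4+47-1)·t_tx + 4·t_prop = 50·0.00182857 + 4·0.111667 = 0.538 ms.

0.538 ms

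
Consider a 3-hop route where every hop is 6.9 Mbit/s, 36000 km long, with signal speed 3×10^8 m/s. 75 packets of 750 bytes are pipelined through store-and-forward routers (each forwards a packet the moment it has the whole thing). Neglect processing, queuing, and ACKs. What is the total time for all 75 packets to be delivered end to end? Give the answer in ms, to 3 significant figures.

Per-hop transmission t_tx = L/R = 6000/6900000 = 0.869565 ms.
Per-hop propagation t_prop = 36000000/300000000 = 120 ms.
Pipeline fill: first packet needs 3·t_tx to clear all hops; remaining 74 packets each add one t_tx.
Total = (3+75-1)·t_tx + 3·t_prop = 77·0.869565 + 3·120 = 427 ms.

427 ms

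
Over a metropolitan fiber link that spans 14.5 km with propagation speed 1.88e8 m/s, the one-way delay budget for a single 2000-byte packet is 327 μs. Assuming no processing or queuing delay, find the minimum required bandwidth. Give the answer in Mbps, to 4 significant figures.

L = 16000 bits.
Propagation delay = 14500 / 188000000 = 77.1277 μs.
Transmission budget = 327 − 77.1277 = 249.872 μs.
R ≥ L / t_tx = 16000 bits / 0.000249872 s = 64.03 Mbps.

64.03 Mbps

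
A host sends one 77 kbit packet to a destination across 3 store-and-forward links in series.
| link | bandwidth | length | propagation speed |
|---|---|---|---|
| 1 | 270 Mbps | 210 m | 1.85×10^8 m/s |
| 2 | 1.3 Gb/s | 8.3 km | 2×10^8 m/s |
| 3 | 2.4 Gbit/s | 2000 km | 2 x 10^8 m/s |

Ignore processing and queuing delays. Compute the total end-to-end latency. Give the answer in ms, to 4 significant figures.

L = 77000 bits.
Transmission delays (L/R per hop): 0.285185, 0.0592308, 0.0320833 ms; sum = 0.376499 ms.
Propagation delays (d/s per hop): 0.00113514, 0.0415, 10 ms; sum = 10.0426 ms.
End-to-end = 10.42 ms.

10.42 ms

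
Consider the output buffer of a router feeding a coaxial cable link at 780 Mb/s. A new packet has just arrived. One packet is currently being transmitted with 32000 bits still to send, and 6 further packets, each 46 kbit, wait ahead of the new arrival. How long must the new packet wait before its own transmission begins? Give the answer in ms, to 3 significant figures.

Each queued packet: L/R = 46000/780000000 = 0.0589744 ms.
6 queued → 0.353846 ms.
Plus remaining 32000 bits of current packet: 0.0410256 ms.
Queuing delay = 0.395 ms.

0.395 ms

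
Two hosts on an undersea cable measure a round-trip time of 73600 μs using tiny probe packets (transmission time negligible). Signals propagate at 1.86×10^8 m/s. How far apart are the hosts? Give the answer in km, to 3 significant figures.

6840 km

One-way propagation = RTT/2 = 36800 μs.
d = s × t = 186000000 × 0.0368 = 6840 km.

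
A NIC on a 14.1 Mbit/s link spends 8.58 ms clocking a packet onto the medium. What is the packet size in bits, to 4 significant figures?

L = R × t_tx = 14100000 b/s × 0.00858 s = 120978 bits.

121000 bits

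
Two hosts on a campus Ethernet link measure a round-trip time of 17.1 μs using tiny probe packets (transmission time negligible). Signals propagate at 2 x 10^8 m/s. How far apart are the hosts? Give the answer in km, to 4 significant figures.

1.710 km

One-way propagation = RTT/2 = 8.55 μs.
d = s × t = 200000000 × 8.55e-06 = 1.710 km.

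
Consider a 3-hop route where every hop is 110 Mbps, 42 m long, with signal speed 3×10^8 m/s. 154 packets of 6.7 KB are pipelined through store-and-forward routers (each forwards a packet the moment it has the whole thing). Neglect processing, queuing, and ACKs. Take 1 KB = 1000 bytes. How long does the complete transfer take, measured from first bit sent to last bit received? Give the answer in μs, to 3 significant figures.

Per-hop transmission t_tx = L/R = 53600/110000000 = 487.273 μs.
Per-hop propagation t_prop = 42/300000000 = 0.14 μs.
Pipeline fill: first packet needs 3·t_tx to clear all hops; remaining 153 packets each add one t_tx.
Total = (3+154-1)·t_tx + 3·t_prop = 156·487.273 + 3·0.14 = 76000 μs.

76000 μs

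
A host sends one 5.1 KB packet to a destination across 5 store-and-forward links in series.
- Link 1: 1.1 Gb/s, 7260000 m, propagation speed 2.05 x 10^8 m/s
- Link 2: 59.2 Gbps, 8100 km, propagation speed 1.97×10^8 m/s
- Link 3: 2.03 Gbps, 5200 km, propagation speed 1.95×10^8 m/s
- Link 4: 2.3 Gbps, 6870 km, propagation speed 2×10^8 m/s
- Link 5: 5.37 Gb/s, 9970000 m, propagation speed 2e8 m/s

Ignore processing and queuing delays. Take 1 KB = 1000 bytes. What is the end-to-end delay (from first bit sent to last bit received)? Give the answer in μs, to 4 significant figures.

L = 40800 bits.
Transmission delays (L/R per hop): 37.0909, 0.689189, 20.0985, 17.7391, 7.59777 μs; sum = 83.2155 μs.
Propagation delays (d/s per hop): 35414.6, 41116.8, 26666.7, 34350, 49850 μs; sum = 187398 μs.
End-to-end = 187500 μs.

187500 μs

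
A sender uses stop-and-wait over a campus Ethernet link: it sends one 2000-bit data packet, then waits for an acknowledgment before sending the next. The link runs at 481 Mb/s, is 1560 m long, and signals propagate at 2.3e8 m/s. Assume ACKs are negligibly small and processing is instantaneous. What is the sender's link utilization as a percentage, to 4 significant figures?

t_tx = L/R = 2000/481000000 = 4.158e-06 s.
t_prop = 1560/2.3e+08 = 6.78261e-06 s; RTT = 1.35652e-05 s.
Cycle = t_tx + RTT = 1.77232e-05 s.
Utilization = t_tx / cycle = 4.158e-06/1.77232e-05 = 23.46 %.

23.46 %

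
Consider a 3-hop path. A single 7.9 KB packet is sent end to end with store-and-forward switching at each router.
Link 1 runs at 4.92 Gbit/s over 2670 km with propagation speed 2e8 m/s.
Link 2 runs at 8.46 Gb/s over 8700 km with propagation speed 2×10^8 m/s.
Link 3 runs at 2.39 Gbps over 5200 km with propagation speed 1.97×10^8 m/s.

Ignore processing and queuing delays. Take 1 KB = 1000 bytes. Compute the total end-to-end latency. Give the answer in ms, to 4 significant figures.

83.29 ms

L = 63200 bits.
Transmission delays (L/R per hop): 0.0128455, 0.00747045, 0.0264435 ms; sum = 0.0467595 ms.
Propagation delays (d/s per hop): 13.35, 43.5, 26.3959 ms; sum = 83.2459 ms.
End-to-end = 83.29 ms.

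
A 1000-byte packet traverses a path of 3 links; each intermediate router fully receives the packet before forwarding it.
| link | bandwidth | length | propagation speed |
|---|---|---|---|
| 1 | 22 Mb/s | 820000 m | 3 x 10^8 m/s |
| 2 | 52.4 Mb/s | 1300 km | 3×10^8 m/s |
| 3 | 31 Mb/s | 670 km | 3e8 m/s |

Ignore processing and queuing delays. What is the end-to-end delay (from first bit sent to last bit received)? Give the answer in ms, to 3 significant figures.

L = 1000 × 8 = 8000 bits.
Transmission delays (L/R per hop): 0.363636, 0.152672, 0.258065 ms; sum = 0.774373 ms.
Propagation delays (d/s per hop): 2.73333, 4.33333, 2.23333 ms; sum = 9.3 ms.
End-to-end = 10.1 ms.

10.1 ms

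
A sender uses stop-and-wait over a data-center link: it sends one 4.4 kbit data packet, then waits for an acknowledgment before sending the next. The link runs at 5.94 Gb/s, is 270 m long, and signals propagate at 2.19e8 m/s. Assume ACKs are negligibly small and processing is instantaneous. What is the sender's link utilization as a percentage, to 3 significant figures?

t_tx = L/R = 4400/5940000000 = 7.40741e-07 s.
t_prop = 270/219000000 = 1.23288e-06 s; RTT = 2.46575e-06 s.
Cycle = t_tx + RTT = 3.20649e-06 s.
Utilization = t_tx / cycle = 7.40741e-07/3.20649e-06 = 23.1 %.

23.1 %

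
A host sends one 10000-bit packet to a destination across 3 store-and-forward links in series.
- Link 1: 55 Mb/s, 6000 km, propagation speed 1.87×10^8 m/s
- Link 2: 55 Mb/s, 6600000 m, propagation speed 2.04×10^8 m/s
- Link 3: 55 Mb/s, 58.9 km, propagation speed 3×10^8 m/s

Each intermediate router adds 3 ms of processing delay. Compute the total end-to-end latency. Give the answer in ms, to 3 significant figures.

Transmission delay per hop = L/R = 10000/55000000 = 0.181818 ms; 3 hops → 0.545455 ms.
Propagation delays (d/s per hop): 32.0856, 32.3529, 0.196333 ms; sum = 64.6348 ms.
Processing at 2 router(s): 2 × 3 ms = 6 ms.
End-to-end = 71.2 ms.

71.2 ms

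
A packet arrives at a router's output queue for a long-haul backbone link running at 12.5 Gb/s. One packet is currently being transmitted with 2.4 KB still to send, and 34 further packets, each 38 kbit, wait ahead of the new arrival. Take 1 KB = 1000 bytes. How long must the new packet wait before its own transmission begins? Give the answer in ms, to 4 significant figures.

Each queued packet: L/R = 38000/12500000000 = 0.00304 ms.
34 queued → 0.10336 ms.
Plus remaining 19200 bits of current packet: 0.001536 ms.
Queuing delay = 0.1049 ms.

0.1049 ms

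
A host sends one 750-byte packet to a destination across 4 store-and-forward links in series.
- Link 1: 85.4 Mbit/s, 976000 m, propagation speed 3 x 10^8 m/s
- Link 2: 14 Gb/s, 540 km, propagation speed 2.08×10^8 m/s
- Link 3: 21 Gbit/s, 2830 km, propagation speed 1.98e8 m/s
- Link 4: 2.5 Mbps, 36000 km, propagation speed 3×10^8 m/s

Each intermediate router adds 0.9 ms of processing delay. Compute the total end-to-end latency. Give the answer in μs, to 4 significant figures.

L = 750 × 8 = 6000 bits.
Transmission delays (L/R per hop): 70.2576, 0.428571, 0.285714, 2400 μs; sum = 2470.97 μs.
Propagation delays (d/s per hop): 3253.33, 2596.15, 14292.9, 120000 μs; sum = 140142 μs.
Processing at 3 router(s): 3 × 0.9 ms = 2700 μs.
End-to-end = 145300 μs.

145300 μs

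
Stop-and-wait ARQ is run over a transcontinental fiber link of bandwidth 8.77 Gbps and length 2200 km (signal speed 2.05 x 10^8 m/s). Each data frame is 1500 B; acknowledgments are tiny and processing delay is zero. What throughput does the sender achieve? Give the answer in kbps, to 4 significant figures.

t_tx = L/R = 12000/8770000000 = 1.3683e-06 s.
t_prop = 2200000/2.05e+08 = 0.0107317 s; RTT = 0.0214634 s.
Cycle = t_tx + RTT = 0.0214648 s.
Throughput = L / cycle = 12000 / 0.0214648 = 559.1 kbps.

559.1 kbps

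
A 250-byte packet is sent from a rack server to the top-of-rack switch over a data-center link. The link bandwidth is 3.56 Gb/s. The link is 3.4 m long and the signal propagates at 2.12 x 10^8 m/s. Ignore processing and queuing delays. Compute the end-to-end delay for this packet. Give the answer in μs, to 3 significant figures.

0.578 μs

L = 250 × 8 = 2000 bits.
Transmission delay = L/R = 2000 / 3560000000 = 0.561798 μs.
Propagation delay = d/s = 3.4 m / 212000000 m/s = 0.0160377 μs.
Total = 0.578 μs.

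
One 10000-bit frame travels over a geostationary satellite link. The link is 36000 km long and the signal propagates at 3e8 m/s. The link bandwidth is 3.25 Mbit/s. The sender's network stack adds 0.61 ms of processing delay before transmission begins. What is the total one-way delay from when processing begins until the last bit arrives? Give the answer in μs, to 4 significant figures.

123700 μs

Transmission delay = L/R = 10000 / 3250000 = 3076.92 μs.
Propagation delay = d/s = 36000000 m / 300000000 m/s = 120000 μs.
Plus processing delay 0.61 ms = 610 μs.
Total = 123700 μs.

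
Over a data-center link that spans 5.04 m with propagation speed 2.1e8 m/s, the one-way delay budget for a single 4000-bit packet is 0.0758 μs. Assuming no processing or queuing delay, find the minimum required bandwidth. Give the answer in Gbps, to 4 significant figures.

77.22 Gbps

Propagation delay = 5.04 / 210000000 = 0.024 μs.
Transmission budget = 0.0758 − 0.024 = 0.0518 μs.
R ≥ L / t_tx = 4000 bits / 5.18e-08 s = 77.22 Gbps.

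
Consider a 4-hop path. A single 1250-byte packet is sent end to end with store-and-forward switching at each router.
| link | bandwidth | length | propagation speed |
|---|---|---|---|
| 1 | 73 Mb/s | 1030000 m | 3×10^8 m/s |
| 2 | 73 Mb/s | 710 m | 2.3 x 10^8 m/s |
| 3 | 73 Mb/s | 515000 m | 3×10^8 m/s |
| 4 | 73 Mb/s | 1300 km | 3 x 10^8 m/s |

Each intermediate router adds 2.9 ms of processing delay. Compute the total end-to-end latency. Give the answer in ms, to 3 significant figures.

18.7 ms

L = 1250 × 8 = 10000 bits.
Transmission delay per hop = L/R = 10000/73000000 = 0.136986 ms; 4 hops → 0.547945 ms.
Propagation delays (d/s per hop): 3.43333, 0.00308696, 1.71667, 4.33333 ms; sum = 9.48642 ms.
Processing at 3 router(s): 3 × 2.9 ms = 8.7 ms.
End-to-end = 18.7 ms.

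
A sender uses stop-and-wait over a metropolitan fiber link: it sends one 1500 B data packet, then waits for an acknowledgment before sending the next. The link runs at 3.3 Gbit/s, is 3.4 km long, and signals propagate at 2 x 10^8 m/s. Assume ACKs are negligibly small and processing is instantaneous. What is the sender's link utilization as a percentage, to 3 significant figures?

t_tx = L/R = 12000/3300000000 = 3.63636e-06 s.
t_prop = 3400/200000000 = 1.7e-05 s; RTT = 3.4e-05 s.
Cycle = t_tx + RTT = 3.76364e-05 s.
Utilization = t_tx / cycle = 3.63636e-06/3.76364e-05 = 9.66 %.

9.66 %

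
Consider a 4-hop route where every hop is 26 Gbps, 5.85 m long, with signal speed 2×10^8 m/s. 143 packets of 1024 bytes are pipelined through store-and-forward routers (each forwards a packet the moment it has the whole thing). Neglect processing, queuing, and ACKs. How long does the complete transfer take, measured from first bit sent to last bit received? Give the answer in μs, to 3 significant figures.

46.1 μs

Per-hop transmission t_tx = L/R = 8192/26000000000 = 0.315077 μs.
Per-hop propagation t_prop = 5.85/200000000 = 0.02925 μs.
Pipeline fill: first packet needs 4·t_tx to clear all hops; remaining 142 packets each add one t_tx.
Total = (4+143-1)·t_tx + 4·t_prop = 146·0.315077 + 4·0.02925 = 46.1 μs.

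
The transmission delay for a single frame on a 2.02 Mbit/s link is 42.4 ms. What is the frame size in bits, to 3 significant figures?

85600 bits

L = R × t_tx = 2020000 b/s × 0.0424 s = 85648 bits.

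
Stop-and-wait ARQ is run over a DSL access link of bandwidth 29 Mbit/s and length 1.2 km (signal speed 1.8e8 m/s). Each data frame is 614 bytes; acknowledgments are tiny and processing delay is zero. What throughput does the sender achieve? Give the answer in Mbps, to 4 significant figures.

t_tx = L/R = 4912/29000000 = 0.000169379 s.
t_prop = 1200/180000000 = 6.66667e-06 s; RTT = 1.33333e-05 s.
Cycle = t_tx + RTT = 0.000182713 s.
Throughput = L / cycle = 4912 / 0.000182713 = 26.88 Mbps.

26.88 Mbps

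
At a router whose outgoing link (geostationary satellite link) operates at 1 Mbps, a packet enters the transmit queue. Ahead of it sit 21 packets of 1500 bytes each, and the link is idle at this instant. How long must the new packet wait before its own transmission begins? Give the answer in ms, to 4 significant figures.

252.0 ms

Each queued packet: L/R = 12000/1000000 = 12 ms.
21 queued → 252 ms.
Queuing delay = 252.0 ms.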